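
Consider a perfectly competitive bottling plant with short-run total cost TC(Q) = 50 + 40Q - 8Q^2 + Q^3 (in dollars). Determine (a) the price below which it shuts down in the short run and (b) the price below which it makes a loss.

Shutdown price = $24; break-even price = $35

Shutdown price = min AVC. AVC = 40 - 8Q + Q^2, with vertex at Q = 4 and minimum $24.
ATC = 50/Q + 40 - 8Q + Q^2. Setting dATC/dQ = −50/Q^2 − 8 + 2Q = 0 gives Q = 5 (since 2·5^3 − 8·5^2 = 50).
min ATC = 50/5 + 40 − 8·5 + 5^2 = $35. That is the break-even price.
Between these two prices the firm operates at a loss; above $35 it earns a profit.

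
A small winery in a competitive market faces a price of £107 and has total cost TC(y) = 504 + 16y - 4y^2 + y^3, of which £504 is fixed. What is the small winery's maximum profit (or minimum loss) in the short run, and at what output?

Profit = -£14 at y = 7

AVC = 16 - 4y + y^2 has its minimum £12 at y = 2; price £107 clears that bar, so the firm operates.
MC = 16 - 8y + 3y^2. Setting P = MC and taking the root on the rising branch gives y* = 7.
TR = 107·7 = 749. TC = 504 + 259 = 763. Profit = 749 − 763 = -£14.
That loss of £14 beats the £504 the firm would lose by shutting down; producing recovers £490 of fixed cost.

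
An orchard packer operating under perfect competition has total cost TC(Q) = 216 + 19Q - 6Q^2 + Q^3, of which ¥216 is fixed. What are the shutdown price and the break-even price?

AVC = 19 - 6Q + Q^2; minimized at Q = 3, giving min AVC = ¥10. That is the shutdown price.
ATC = 216/Q + 19 - 6Q + Q^2. Setting dATC/dQ = −216/Q^2 − 6 + 2Q = 0 gives Q = 6 (since 2·6^3 − 6·6^2 = 216).
min ATC = 216/6 + 19 − 6·6 + 6^2 = ¥55. That is the break-even price.
Between these two prices the firm operates at a loss; above ¥55 it earns a profit.

Shutdown price = ¥10; break-even price = ¥55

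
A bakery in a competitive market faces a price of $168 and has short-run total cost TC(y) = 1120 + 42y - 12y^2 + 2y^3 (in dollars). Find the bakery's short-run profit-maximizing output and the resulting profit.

Profit = -$336 at y = 7

AVC = 42 - 12y + 2y^2; min AVC = $24 at y = 3. Since P = $168 ≥ min AVC, the firm produces.
MC = 42 - 24y + 6y^2. Setting P = MC and taking the root on the rising branch gives y* = 7.
TR = 168·7 = 1176. TC = 1120 + 392 = 1512. Profit = 1176 − 1512 = -$336.
By producing, the firm covers all variable cost plus $784 of fixed cost; shutting down would lose the full $1120.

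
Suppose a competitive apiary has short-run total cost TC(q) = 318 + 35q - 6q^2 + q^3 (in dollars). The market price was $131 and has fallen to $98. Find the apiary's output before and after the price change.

Output falls from 8 to 7

MC = 35 - 12q + 3q^2; the shutdown threshold is min AVC = $26 (at q = 3).
With P = $131 above the shutdown price, P = MC gives q = 8.
At P = $98 ≥ min AVC, set P = MC: q = 7. The firm stays open but cuts output.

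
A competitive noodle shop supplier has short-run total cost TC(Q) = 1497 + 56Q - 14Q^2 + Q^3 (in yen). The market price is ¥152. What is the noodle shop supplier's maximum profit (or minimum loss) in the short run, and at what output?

AVC = 56 - 14Q + Q^2 has its minimum ¥7 at Q = 7; price ¥152 clears that bar, so the firm operates.
MC = 56 - 28Q + 3Q^2. Setting P = MC and taking the root on the rising branch gives Q* = 12.
TR = 152·12 = 1824. TC = 1497 + 384 = 1881. Profit = 1824 − 1881 = -¥57.
By producing, the firm covers all variable cost plus ¥1440 of fixed cost; shutting down would lose the full ¥1497.

Profit = -¥57 at Q = 12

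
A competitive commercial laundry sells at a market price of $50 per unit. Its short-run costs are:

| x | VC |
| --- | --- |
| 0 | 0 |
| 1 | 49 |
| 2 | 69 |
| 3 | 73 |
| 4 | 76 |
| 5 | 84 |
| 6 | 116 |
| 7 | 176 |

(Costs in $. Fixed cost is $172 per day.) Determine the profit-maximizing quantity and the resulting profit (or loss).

Tabulate TR − TC: x=0: -172; x=1: -171; x=2: -141; x=3: -95; x=4: -48; x=5: -6; x=6: 12; x=7: 2.
Profit is maximized at x = 6. AVC there is 116/6 = $19.33 ≤ P, so producing beats shutting down (which would give -$172).

x = 6; profit = $12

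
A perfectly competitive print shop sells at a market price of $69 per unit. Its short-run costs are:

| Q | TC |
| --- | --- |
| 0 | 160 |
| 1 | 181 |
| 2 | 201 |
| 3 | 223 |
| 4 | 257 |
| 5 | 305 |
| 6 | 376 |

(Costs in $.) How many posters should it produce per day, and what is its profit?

Q = 5; profit = $40

Profit at each row (π = 69Q − TC): Q=0: -160; Q=1: -112; Q=2: -63; Q=3: -16; Q=4: 19; Q=5: 40; Q=6: 38.
Profit is maximized at Q = 5. AVC there is 145/5 = $29 ≤ P, so producing beats shutting down (which would give -$160).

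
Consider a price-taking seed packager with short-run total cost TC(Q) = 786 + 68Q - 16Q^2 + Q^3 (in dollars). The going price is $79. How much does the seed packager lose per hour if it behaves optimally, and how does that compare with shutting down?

AVC = 68 - 16Q + Q^2 has its minimum $4 at Q = 8; price $79 clears that bar, so the firm operates.
With MC = 68 - 32Q + 3Q^2, P = MC on the upward-sloping part at Q* = 11.
TR = 79·11 = 869. TC = 786 + 143 = 929. Profit = 869 − 929 = -$60.
That loss of $60 beats the $786 the firm would lose by shutting down; producing recovers $726 of fixed cost.

Profit = -$60 at Q = 11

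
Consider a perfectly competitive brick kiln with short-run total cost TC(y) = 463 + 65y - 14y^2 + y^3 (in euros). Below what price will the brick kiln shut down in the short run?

€16 per unit

The shutdown price is the minimum of AVC. VC = 65y - 14y^2 + y^3, so AVC = 65 - 14y + y^2.
dAVC/dy = -14 + 2y = 0 gives y = 7. min AVC = 65 - 14·7 + 7^2 = 16.
So the shutdown price is €16.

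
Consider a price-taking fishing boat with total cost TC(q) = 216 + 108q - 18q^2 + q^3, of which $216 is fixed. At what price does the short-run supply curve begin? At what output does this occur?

The firm shuts down when price falls below the minimum of average variable cost. AVC = VC/q = 108 - 18q + q^2.
At the minimum of AVC, MC = AVC. MC = 108 - 36q + 3q^2; setting MC = AVC gives 2q^2 - 18q = 0, so q = 9. min AVC = 27.
The firm shuts down for any P below $27.

$27 per unit, at q = 9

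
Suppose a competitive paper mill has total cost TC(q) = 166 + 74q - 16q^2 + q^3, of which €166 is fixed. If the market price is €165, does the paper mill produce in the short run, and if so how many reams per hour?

Produce at q = 13

From TC, MC = TC'(q) = 74 - 32q + 3q^2 and AVC = VC/q = 74 - 16q + q^2.
AVC hits its minimum where MC = AVC, at q = 8, giving min AVC = 74 - 16·8 + 8^2 = €10.
Because €165 ≥ €10, revenue can cover variable cost; the firm operates.
P = MC gives -91 - 32q + 3q^2 = 0, with roots -7/3 and 13. Take the larger (rising MC): q* = 13.
Check: AVC at q = 13 is €35 ≤ P, so revenue covers variable cost.
Profit = P·q − TC = 165·13 − 621 = €1524.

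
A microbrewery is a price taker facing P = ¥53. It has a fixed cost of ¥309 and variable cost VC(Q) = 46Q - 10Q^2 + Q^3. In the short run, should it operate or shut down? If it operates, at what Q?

Produce at Q = 7

From TC, MC = TC'(Q) = 46 - 20Q + 3Q^2 and AVC = VC/Q = 46 - 10Q + Q^2.
AVC hits its minimum where MC = AVC, at Q = 5, giving min AVC = 46 - 10·5 + 5^2 = ¥21.
P = ¥53 exceeds min AVC = ¥21, so the firm stays open.
P = MC gives -7 - 20Q + 3Q^2 = 0, with roots -1/3 and 7. Take the larger (rising MC): Q* = 7.
Check: AVC at Q = 7 is ¥25 ≤ P, so revenue covers variable cost.
Profit = P·Q − TC = 53·7 − 484 = -¥113, a loss, but smaller than the ¥309 fixed cost the firm would lose by shutting down.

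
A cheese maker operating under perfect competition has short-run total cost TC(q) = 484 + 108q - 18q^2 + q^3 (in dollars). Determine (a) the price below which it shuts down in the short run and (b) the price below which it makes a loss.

Shutdown price = $27; break-even price = $75

Shutdown price = min AVC. AVC = 108 - 18q + q^2, with vertex at q = 9 and minimum $27.
ATC = 484/q + 108 - 18q + q^2. Setting dATC/dq = −484/q^2 − 18 + 2q = 0 gives q = 11 (since 2·11^3 − 18·11^2 = 484).
min ATC = 484/11 + 108 − 18·11 + 11^2 = $75. That is the break-even price.
For $27 ≤ P < $75 the firm produces at a loss; below $27 it shuts down.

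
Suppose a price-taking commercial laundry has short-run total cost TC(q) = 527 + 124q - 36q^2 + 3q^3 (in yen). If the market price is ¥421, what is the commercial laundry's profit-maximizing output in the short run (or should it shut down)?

From TC, MC = TC'(q) = 124 - 72q + 9q^2 and AVC = VC/q = 124 - 36q + 3q^2.
The AVC parabola has its vertex at q = 36/6 = 6, where AVC = 124 - 36·6 + 3·6^2 = ¥16.
Because ¥421 ≥ ¥16, revenue can cover variable cost; the firm operates.
P = MC gives -297 - 72q + 9q^2 = 0, with roots -3 and 11. Take the larger (rising MC): q* = 11.
Check: AVC at q = 11 is ¥91 ≤ P, so revenue covers variable cost.
Profit = P·q − TC = 421·11 − 1528 = ¥3103.

Produce at q = 11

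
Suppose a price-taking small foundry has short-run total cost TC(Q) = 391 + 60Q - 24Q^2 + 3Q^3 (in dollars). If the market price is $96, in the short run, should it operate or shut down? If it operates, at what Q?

Variable cost is VC = 60Q - 24Q^2 + 3Q^3, so AVC = VC/Q = 60 - 24Q + 3Q^2 and MC = dTC/dQ = 60 - 48Q + 9Q^2.
The AVC parabola has its vertex at Q = 24/6 = 4, where AVC = 60 - 24·4 + 3·4^2 = $12.
Because $96 ≥ $12, revenue can cover variable cost; the firm operates.
Solving P = MC: -36 - 48Q + 9Q^2 = 0 ⇒ Q = -2/3 or 6. On the upward-sloping branch, Q* = 6.
Check: AVC at Q = 6 is $24 ≤ P, so revenue covers variable cost.
Profit = P·Q − TC = 96·6 − 535 = $41.

Produce at Q = 6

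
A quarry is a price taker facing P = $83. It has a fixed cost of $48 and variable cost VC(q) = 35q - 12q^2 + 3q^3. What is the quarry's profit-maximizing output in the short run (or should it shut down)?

Variable cost is VC = 35q - 12q^2 + 3q^3, so AVC = VC/q = 35 - 12q + 3q^2 and MC = dTC/dq = 35 - 24q + 9q^2.
AVC is minimized where dAVC/dq = -12 + 6q = 0, at q = 2; min AVC = 35 - 12·2 + 3·2^2 = $23.
P = $83 exceeds min AVC = $23, so the firm stays open.
Set P = MC: 83 = 35 - 24q + 9q^2 → -48 - 24q + 9q^2 = 0. The roots are q = -4/3 and q = 4; the profit-maximizing output is on the rising part of MC, so q* = 4.
Check: AVC at q = 4 is $35 ≤ P, so revenue covers variable cost.
Profit = P·q − TC = 83·4 − 188 = $144.

Produce at q = 4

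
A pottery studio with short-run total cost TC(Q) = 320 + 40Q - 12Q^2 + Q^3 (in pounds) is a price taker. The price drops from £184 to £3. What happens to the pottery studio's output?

Output falls from 12 to 0 (the firm shuts down)

MC = 40 - 24Q + 3Q^2; the shutdown threshold is min AVC = £4 (at Q = 6).
At P = £184 ≥ min AVC, set P = MC on the rising branch: Q = 12.
At P = £3 < min AVC = £4, price no longer covers variable cost at any output, so the firm shuts down: Q = 0.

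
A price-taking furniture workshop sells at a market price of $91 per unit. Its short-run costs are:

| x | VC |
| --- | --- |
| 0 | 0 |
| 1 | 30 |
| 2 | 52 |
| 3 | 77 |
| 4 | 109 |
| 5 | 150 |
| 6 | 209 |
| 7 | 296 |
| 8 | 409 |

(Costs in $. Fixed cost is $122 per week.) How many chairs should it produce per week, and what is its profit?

Profit at each row (π = 91x − TC): x=0: -122; x=1: -61; x=2: 8; x=3: 74; x=4: 133; x=5: 183; x=6: 215; x=7: 219; x=8: 197.
Profit is maximized at x = 7. AVC there is 296/7 = $42.29 ≤ P, so producing beats shutting down (which would give -$122).

x = 7; profit = $219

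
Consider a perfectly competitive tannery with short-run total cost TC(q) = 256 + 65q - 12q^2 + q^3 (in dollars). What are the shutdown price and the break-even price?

Shutdown price = $29; break-even price = $65

AVC = 65 - 12q + q^2; minimized at q = 6, giving min AVC = $29. That is the shutdown price.
ATC = 256/q + 65 - 12q + q^2. Setting dATC/dq = −256/q^2 − 12 + 2q = 0 gives q = 8 (since 2·8^3 − 12·8^2 = 256).
min ATC = 256/8 + 65 − 12·8 + 8^2 = $65. That is the break-even price.
For $29 ≤ P < $65 the firm produces at a loss; below $29 it shuts down.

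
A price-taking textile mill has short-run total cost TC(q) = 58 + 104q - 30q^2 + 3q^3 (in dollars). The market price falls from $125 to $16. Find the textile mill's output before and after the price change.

Output falls from 7 to 0 (the firm shuts down)

AVC = 104 - 30q + 3q^2, minimized at q = 5 where min AVC = $29. MC = 104 - 60q + 9q^2.
At P = $125 ≥ min AVC, set P = MC on the rising branch: q = 7.
At P = $16 < min AVC = $29, price no longer covers variable cost at any output, so the firm shuts down: q = 0.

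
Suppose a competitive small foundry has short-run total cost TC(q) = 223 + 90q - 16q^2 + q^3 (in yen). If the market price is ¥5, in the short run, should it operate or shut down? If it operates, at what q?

Strip out fixed cost: VC = 90q - 16q^2 + q^3. Then AVC = 90 - 16q + q^2 and MC = 90 - 32q + 3q^2.
The AVC parabola has its vertex at q = 16/2 = 8, where AVC = 90 - 16·8 + 8^2 = ¥26.
With P < min AVC (¥5 < ¥26), every unit sold adds to the loss.
Best response: produce nothing and absorb the ¥223 fixed cost.

Shut down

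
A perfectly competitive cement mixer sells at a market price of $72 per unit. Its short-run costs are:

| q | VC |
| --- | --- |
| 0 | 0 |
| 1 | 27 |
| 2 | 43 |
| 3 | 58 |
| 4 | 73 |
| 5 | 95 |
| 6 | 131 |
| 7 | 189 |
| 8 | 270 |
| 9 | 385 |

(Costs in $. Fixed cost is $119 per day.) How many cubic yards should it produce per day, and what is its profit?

Profit at each row (π = 72q − TC): q=0: -119; q=1: -74; q=2: -18; q=3: 39; q=4: 96; q=5: 146; q=6: 182; q=7: 196; q=8: 187; q=9: 144.
Profit is maximized at q = 7. AVC there is 189/7 = $27 ≤ P, so producing beats shutting down (which would give -$119).

q = 7; profit = $196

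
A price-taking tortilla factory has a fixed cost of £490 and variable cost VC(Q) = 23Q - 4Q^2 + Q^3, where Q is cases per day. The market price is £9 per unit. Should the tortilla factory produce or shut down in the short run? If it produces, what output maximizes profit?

From TC, MC = TC'(Q) = 23 - 8Q + 3Q^2 and AVC = VC/Q = 23 - 4Q + Q^2.
AVC is minimized where dAVC/dQ = -4 + 2Q = 0, at Q = 2; min AVC = 23 - 4·2 + 2^2 = £19.
With P < min AVC (£9 < £19), every unit sold adds to the loss.
Shutting down limits the loss to fixed cost, £490.

Shut down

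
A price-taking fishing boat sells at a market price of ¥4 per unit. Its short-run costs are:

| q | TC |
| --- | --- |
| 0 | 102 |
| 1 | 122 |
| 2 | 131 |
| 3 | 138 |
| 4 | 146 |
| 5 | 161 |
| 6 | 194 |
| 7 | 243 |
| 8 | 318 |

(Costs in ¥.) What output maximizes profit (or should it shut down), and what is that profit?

Tabulate TR − TC: q=0: -102; q=1: -118; q=2: -123; q=3: -126; q=4: -130; q=5: -141; q=6: -170; q=7: -215; q=8: -286.
Profit is highest at q = 0. Equivalently, the lowest AVC in the table is 44/4 ≈ ¥11 at q = 4, and P = ¥4 falls below it — price never covers variable cost, so the firm shuts down and loses only its fixed cost.

q = 0 (shut down); profit = -¥102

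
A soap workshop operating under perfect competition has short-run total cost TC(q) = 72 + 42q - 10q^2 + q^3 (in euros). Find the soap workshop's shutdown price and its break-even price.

Shutdown price = €17; break-even price = €30

Shutdown price = min AVC. AVC = 42 - 10q + q^2, with vertex at q = 5 and minimum €17.
ATC = 72/q + 42 - 10q + q^2. Setting dATC/dq = −72/q^2 − 10 + 2q = 0 gives q = 6 (since 2·6^3 − 10·6^2 = 72).
min ATC = 72/6 + 42 − 10·6 + 6^2 = €30. That is the break-even price.
For €17 ≤ P < €30 the firm produces at a loss; below €17 it shuts down.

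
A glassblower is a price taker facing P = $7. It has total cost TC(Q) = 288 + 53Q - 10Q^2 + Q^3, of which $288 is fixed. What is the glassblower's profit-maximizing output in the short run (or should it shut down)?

Shut down

Strip out fixed cost: VC = 53Q - 10Q^2 + Q^3. Then AVC = 53 - 10Q + Q^2 and MC = 53 - 20Q + 3Q^2.
AVC hits its minimum where MC = AVC, at Q = 5, giving min AVC = 53 - 10·5 + 5^2 = $28.
With P < min AVC ($7 < $28), every unit sold adds to the loss.
The firm minimizes its loss by shutting down and losing only its fixed cost of $288.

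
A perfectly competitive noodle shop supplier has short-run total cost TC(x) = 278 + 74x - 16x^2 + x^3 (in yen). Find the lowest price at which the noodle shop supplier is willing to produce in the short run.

¥10 per unit

The firm shuts down when price falls below the minimum of average variable cost. AVC = VC/x = 74 - 16x + x^2.
dAVC/dx = -16 + 2x = 0 gives x = 8. min AVC = 74 - 16·8 + 8^2 = 10.
For P < ¥10 the firm produces nothing.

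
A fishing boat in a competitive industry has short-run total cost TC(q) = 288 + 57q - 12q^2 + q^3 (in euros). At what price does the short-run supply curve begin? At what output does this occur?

€21 per unit, at q = 6

The shutdown price is the minimum of AVC. VC = 57q - 12q^2 + q^3, so AVC = 57 - 12q + q^2.
dAVC/dq = -12 + 2q = 0 gives q = 6. min AVC = 57 - 12·6 + 6^2 = 21.
So the shutdown price is €21.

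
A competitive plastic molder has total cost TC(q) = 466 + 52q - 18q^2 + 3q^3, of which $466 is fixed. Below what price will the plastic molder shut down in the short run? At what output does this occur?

The firm shuts down when price falls below the minimum of average variable cost. AVC = VC/q = 52 - 18q + 3q^2.
At the minimum of AVC, MC = AVC. MC = 52 - 36q + 9q^2; setting MC = AVC gives 6q^2 - 18q = 0, so q = 3. min AVC = 25.
So the shutdown price is $25.

$25 per unit, at q = 3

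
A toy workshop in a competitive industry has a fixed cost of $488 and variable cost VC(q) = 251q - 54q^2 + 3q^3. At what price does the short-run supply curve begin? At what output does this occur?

Short-run supply begins at min AVC. From VC = 251q - 54q^2 + 3q^3, AVC = 251 - 54q + 3q^2.
dAVC/dq = -54 + 6q = 0 gives q = 9. min AVC = 251 - 54·9 + 3·9^2 = 8.
For P < $8 the firm produces nothing.

$8 per unit, at q = 9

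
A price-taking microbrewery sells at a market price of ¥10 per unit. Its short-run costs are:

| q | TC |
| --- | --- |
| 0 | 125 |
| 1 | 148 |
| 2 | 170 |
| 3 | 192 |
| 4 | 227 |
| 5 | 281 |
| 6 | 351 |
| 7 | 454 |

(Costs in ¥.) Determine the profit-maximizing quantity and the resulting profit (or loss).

Tabulate TR − TC: q=0: -125; q=1: -138; q=2: -150; q=3: -162; q=4: -187; q=5: -231; q=6: -291; q=7: -384.
Profit is highest at q = 0. Equivalently, the lowest AVC in the table is 67/3 ≈ ¥22.33 at q = 3, and P = ¥10 falls below it — price never covers variable cost, so the firm shuts down and loses only its fixed cost.

q = 0 (shut down); profit = -¥125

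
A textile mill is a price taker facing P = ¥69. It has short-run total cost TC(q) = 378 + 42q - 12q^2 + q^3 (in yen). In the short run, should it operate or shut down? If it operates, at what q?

From TC, MC = TC'(q) = 42 - 24q + 3q^2 and AVC = VC/q = 42 - 12q + q^2.
The AVC parabola has its vertex at q = 12/2 = 6, where AVC = 42 - 12·6 + 6^2 = ¥6.
Since P = ¥69 ≥ min AVC = ¥6, price covers variable cost and the firm should produce.
P = MC gives -27 - 24q + 3q^2 = 0, with roots -1 and 9. Take the larger (rising MC): q* = 9.
Check: AVC at q = 9 is ¥15 ≤ P, so revenue covers variable cost.
Profit = P·q − TC = 69·9 − 513 = ¥108.

Produce at q = 9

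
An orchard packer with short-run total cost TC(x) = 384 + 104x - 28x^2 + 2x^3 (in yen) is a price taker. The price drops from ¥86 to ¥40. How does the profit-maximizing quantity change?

Output falls from 9 to 8

AVC = 104 - 28x + 2x^2, minimized at x = 7 where min AVC = ¥6. MC = 104 - 56x + 6x^2.
With P = ¥86 above the shutdown price, P = MC gives x = 9.
At P = ¥40 ≥ min AVC, set P = MC: x = 8. The firm stays open but cuts output.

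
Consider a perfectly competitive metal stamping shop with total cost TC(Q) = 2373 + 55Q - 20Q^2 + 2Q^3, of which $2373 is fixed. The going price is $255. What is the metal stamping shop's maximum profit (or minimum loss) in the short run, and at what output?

Profit = -$373 at Q = 10

AVC = 55 - 20Q + 2Q^2 has its minimum $5 at Q = 5; price $255 clears that bar, so the firm operates.
With MC = 55 - 40Q + 6Q^2, P = MC on the upward-sloping part at Q* = 10.
TR = 255·10 = 2550. TC = 2373 + 550 = 2923. Profit = 2550 − 2923 = -$373.
By producing, the firm covers all variable cost plus $2000 of fixed cost; shutting down would lose the full $2373.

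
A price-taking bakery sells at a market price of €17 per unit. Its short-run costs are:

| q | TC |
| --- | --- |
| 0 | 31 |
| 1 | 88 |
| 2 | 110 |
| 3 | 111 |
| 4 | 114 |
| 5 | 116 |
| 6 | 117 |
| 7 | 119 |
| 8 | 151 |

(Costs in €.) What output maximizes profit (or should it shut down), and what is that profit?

q = 7; profit = €0

Compute π = P·q − TC at each output: q=0: -31; q=1: -71; q=2: -76; q=3: -60; q=4: -46; q=5: -31; q=6: -15; q=7: 0; q=8: -15.
Profit is maximized at q = 7. AVC there is 88/7 = €12.57 ≤ P, so producing beats shutting down (which would give -€31).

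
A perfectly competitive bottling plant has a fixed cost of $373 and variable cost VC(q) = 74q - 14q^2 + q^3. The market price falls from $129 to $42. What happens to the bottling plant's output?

MC = 74 - 28q + 3q^2; the shutdown threshold is min AVC = $25 (at q = 7).
With P = $129 above the shutdown price, P = MC gives q = 11.
At P = $42 ≥ min AVC, set P = MC: q = 8. The firm stays open but cuts output.

Output falls from 11 to 8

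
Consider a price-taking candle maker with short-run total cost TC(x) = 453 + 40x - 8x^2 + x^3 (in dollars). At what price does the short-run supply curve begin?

Short-run supply begins at min AVC. From VC = 40x - 8x^2 + x^3, AVC = 40 - 8x + x^2.
dAVC/dx = -8 + 2x = 0 gives x = 4. min AVC = 40 - 8·4 + 4^2 = 24.
For P < $24 the firm produces nothing.

$24 per unit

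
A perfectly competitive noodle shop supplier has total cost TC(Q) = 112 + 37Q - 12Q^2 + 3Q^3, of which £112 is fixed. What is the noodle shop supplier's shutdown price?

The shutdown price is the minimum of AVC. VC = 37Q - 12Q^2 + 3Q^3, so AVC = 37 - 12Q + 3Q^2.
At the minimum of AVC, MC = AVC. MC = 37 - 24Q + 9Q^2; setting MC = AVC gives 6Q^2 - 12Q = 0, so Q = 2. min AVC = 25.
For P < £25 the firm produces nothing.

£25 per unit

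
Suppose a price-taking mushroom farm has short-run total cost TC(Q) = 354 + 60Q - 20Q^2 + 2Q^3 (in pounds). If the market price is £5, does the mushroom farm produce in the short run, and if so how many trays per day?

Shut down

Variable cost is VC = 60Q - 20Q^2 + 2Q^3, so AVC = VC/Q = 60 - 20Q + 2Q^2 and MC = dTC/dQ = 60 - 40Q + 6Q^2.
AVC hits its minimum where MC = AVC, at Q = 5, giving min AVC = 60 - 20·5 + 2·5^2 = £10.
With P < min AVC (£5 < £10), every unit sold adds to the loss.
Best response: produce nothing and absorb the £354 fixed cost.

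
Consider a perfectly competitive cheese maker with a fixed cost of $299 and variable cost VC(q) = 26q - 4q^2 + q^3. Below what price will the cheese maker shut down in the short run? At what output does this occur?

Short-run supply begins at min AVC. From VC = 26q - 4q^2 + q^3, AVC = 26 - 4q + q^2.
dAVC/dq = -4 + 2q = 0 gives q = 2. min AVC = 26 - 4·2 + 2^2 = 22.
The firm shuts down for any P below $22.

$22 per unit, at q = 2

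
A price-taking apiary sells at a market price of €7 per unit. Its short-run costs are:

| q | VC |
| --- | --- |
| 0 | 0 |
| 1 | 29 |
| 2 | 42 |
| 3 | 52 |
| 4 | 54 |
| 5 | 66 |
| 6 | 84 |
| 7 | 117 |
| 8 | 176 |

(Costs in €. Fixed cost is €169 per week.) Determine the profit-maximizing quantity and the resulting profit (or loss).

Compute π = P·q − TC at each output: q=0: -169; q=1: -191; q=2: -197; q=3: -200; q=4: -195; q=5: -200; q=6: -211; q=7: -237; q=8: -289.
Profit is highest at q = 0. Equivalently, the lowest AVC in the table is 66/5 ≈ €13.20 at q = 5, and P = €7 falls below it — price never covers variable cost, so the firm shuts down and loses only its fixed cost.

q = 0 (shut down); profit = -€169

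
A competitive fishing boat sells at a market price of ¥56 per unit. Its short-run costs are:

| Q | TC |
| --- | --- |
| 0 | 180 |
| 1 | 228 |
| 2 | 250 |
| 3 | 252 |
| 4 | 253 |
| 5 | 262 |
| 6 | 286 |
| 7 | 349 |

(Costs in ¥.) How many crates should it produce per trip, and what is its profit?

Q = 6; profit = ¥50

Profit at each row (π = 56Q − TC): Q=0: -180; Q=1: -172; Q=2: -138; Q=3: -84; Q=4: -29; Q=5: 18; Q=6: 50; Q=7: 43.
Profit is maximized at Q = 6. AVC there is 106/6 = ¥17.67 ≤ P, so producing beats shutting down (which would give -¥180).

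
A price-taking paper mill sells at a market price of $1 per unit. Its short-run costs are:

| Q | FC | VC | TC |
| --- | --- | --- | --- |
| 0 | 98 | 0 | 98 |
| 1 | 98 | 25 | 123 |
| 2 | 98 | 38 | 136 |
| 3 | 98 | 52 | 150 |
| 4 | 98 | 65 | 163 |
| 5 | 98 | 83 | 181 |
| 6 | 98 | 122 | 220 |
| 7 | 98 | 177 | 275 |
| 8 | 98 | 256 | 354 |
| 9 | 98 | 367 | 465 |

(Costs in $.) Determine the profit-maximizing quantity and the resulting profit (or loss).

Q = 0 (shut down); profit = -$98

Tabulate TR − TC: Q=0: -98; Q=1: -122; Q=2: -134; Q=3: -147; Q=4: -159; Q=5: -176; Q=6: -214; Q=7: -268; Q=8: -346; Q=9: -456.
Profit is highest at Q = 0. Equivalently, the lowest AVC in the table is 65/4 ≈ $16.25 at Q = 4, and P = $1 falls below it — price never covers variable cost, so the firm shuts down and loses only its fixed cost.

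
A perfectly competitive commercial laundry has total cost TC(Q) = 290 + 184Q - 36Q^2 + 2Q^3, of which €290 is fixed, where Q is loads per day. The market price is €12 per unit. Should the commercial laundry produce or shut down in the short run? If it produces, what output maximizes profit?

Shut down

Strip out fixed cost: VC = 184Q - 36Q^2 + 2Q^3. Then AVC = 184 - 36Q + 2Q^2 and MC = 184 - 72Q + 6Q^2.
AVC is minimized where dAVC/dQ = -36 + 4Q = 0, at Q = 9; min AVC = 184 - 36·9 + 2·9^2 = €22.
Since P = €12 < min AVC = €22, price fails to cover variable cost at any output.
The firm minimizes its loss by shutting down and losing only its fixed cost of €290.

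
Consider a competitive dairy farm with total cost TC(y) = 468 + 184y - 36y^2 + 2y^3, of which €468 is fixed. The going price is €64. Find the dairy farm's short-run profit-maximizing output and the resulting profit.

AVC = 184 - 36y + 2y^2 has its minimum €22 at y = 9; price €64 clears that bar, so the firm operates.
With MC = 184 - 72y + 6y^2, P = MC on the upward-sloping part at y* = 10.
TR = 64·10 = 640. TC = 468 + 240 = 708. Profit = 640 − 708 = -€68.
That loss of €68 beats the €468 the firm would lose by shutting down; producing recovers €400 of fixed cost.

Profit = -€68 at y = 10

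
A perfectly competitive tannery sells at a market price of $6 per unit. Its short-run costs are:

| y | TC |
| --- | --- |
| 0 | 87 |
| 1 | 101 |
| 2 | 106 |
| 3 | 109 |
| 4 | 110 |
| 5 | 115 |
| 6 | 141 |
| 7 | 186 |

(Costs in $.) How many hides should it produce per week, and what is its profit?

y = 5; profit = -$85

Profit at each row (π = 6y − TC): y=0: -87; y=1: -95; y=2: -94; y=3: -91; y=4: -86; y=5: -85; y=6: -105; y=7: -144.
Profit is maximized at y = 5. AVC there is 28/5 = $5.60 ≤ P, so producing beats shutting down (which would give -$87).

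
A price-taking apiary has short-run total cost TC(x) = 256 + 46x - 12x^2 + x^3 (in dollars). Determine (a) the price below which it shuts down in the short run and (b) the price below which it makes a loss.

Shutdown price = $10; break-even price = $46

Shutdown price = min AVC. AVC = 46 - 12x + x^2, with vertex at x = 6 and minimum $10.
ATC = 256/x + 46 - 12x + x^2. Setting dATC/dx = −256/x^2 − 12 + 2x = 0 gives x = 8 (since 2·8^3 − 12·8^2 = 256).
min ATC = 256/8 + 46 − 12·8 + 8^2 = $46. That is the break-even price.
For $10 ≤ P < $46 the firm produces at a loss; below $10 it shuts down.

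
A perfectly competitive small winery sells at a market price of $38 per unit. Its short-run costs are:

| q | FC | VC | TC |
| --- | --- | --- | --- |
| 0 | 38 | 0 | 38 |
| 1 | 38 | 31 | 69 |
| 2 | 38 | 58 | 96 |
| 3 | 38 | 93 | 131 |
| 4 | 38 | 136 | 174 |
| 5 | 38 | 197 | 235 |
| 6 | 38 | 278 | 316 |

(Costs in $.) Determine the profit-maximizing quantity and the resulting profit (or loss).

Profit at each row (π = 38q − TC): q=0: -38; q=1: -31; q=2: -20; q=3: -17; q=4: -22; q=5: -45; q=6: -88.
Profit is maximized at q = 3. AVC there is 93/3 = $31 ≤ P, so producing beats shutting down (which would give -$38).

q = 3; profit = -$17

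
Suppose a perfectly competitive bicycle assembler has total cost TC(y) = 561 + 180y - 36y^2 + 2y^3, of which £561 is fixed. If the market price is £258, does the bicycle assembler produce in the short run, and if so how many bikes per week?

Produce at y = 13

Strip out fixed cost: VC = 180y - 36y^2 + 2y^3. Then AVC = 180 - 36y + 2y^2 and MC = 180 - 72y + 6y^2.
AVC is minimized where dAVC/dy = -36 + 4y = 0, at y = 9; min AVC = 180 - 36·9 + 2·9^2 = £18.
Because £258 ≥ £18, revenue can cover variable cost; the firm operates.
Solving P = MC: -78 - 72y + 6y^2 = 0 ⇒ y = -1 or 13. On the upward-sloping branch, y* = 13.
Check: AVC at y = 13 is £50 ≤ P, so revenue covers variable cost.
Profit = P·y − TC = 258·13 − 1211 = £2143.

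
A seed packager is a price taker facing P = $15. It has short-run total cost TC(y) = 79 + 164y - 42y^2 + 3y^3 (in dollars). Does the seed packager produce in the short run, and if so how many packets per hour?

Shut down

From TC, MC = TC'(y) = 164 - 84y + 9y^2 and AVC = VC/y = 164 - 42y + 3y^2.
AVC is minimized where dAVC/dy = -42 + 6y = 0, at y = 7; min AVC = 164 - 42·7 + 3·7^2 = $17.
P = $15 lies below min AVC = $17; no output level covers variable cost.
The firm minimizes its loss by shutting down and losing only its fixed cost of $79.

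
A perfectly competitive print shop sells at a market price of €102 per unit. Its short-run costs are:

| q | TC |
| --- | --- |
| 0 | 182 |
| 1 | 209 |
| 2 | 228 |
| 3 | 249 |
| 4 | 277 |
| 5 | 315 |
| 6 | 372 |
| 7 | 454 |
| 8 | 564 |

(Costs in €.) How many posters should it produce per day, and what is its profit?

q = 7; profit = €260

Profit at each row (π = 102q − TC): q=0: -182; q=1: -107; q=2: -24; q=3: 57; q=4: 131; q=5: 195; q=6: 240; q=7: 260; q=8: 252.
Profit is maximized at q = 7. AVC there is 272/7 = €38.86 ≤ P, so producing beats shutting down (which would give -€182).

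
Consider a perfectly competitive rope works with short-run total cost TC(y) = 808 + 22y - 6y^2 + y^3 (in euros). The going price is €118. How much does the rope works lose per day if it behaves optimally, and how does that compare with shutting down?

Profit = -€168 at y = 8

AVC = 22 - 6y + y^2 has its minimum €13 at y = 3; price €118 clears that bar, so the firm operates.
With MC = 22 - 12y + 3y^2, P = MC on the upward-sloping part at y* = 8.
TR = 118·8 = 944. TC = 808 + 304 = 1112. Profit = 944 − 1112 = -€168.
By producing, the firm covers all variable cost plus €640 of fixed cost; shutting down would lose the full €808.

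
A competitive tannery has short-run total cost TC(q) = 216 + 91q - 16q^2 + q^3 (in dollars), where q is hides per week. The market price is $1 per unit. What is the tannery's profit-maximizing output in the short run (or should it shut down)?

Shut down

Variable cost is VC = 91q - 16q^2 + q^3, so AVC = VC/q = 91 - 16q + q^2 and MC = dTC/dq = 91 - 32q + 3q^2.
AVC hits its minimum where MC = AVC, at q = 8, giving min AVC = 91 - 16·8 + 8^2 = $27.
P = $1 lies below min AVC = $27; no output level covers variable cost.
The firm minimizes its loss by shutting down and losing only its fixed cost of $216.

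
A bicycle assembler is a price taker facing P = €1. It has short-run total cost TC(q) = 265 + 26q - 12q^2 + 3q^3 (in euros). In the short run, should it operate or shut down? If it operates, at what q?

Shut down

From TC, MC = TC'(q) = 26 - 24q + 9q^2 and AVC = VC/q = 26 - 12q + 3q^2.
AVC is minimized where dAVC/dq = -12 + 6q = 0, at q = 2; min AVC = 26 - 12·2 + 3·2^2 = €14.
Since P = €1 < min AVC = €14, price fails to cover variable cost at any output.
Best response: produce nothing and absorb the €265 fixed cost.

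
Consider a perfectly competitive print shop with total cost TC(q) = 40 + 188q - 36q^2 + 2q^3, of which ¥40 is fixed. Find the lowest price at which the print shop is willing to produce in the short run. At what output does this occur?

The shutdown price is the minimum of AVC. VC = 188q - 36q^2 + 2q^3, so AVC = 188 - 36q + 2q^2.
dAVC/dq = -36 + 4q = 0 gives q = 9. min AVC = 188 - 36·9 + 2·9^2 = 26.
For P < ¥26 the firm produces nothing.

¥26 per unit, at q = 9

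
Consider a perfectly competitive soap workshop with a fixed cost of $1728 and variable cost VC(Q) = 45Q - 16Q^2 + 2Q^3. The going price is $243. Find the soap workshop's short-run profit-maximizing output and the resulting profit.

AVC = 45 - 16Q + 2Q^2; min AVC = $13 at Q = 4. Since P = $243 ≥ min AVC, the firm produces.
MC = 45 - 32Q + 6Q^2. Setting P = MC and taking the root on the rising branch gives Q* = 9.
TR = 243·9 = 2187. TC = 1728 + 567 = 2295. Profit = 2187 − 2295 = -$108.
That loss of $108 beats the $1728 the firm would lose by shutting down; producing recovers $1620 of fixed cost.

Profit = -$108 at Q = 9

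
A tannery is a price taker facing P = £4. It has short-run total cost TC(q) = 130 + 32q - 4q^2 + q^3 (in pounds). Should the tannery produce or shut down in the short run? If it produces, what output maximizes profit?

Strip out fixed cost: VC = 32q - 4q^2 + q^3. Then AVC = 32 - 4q + q^2 and MC = 32 - 8q + 3q^2.
AVC hits its minimum where MC = AVC, at q = 2, giving min AVC = 32 - 4·2 + 2^2 = £28.
Since P = £4 < min AVC = £28, price fails to cover variable cost at any output.
The firm minimizes its loss by shutting down and losing only its fixed cost of £130.

Shut down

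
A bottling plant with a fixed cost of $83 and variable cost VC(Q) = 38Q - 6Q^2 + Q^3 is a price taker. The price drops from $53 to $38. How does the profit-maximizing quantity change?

Output falls from 5 to 4

AVC = 38 - 6Q + Q^2, minimized at Q = 3 where min AVC = $29. MC = 38 - 12Q + 3Q^2.
At P = $53 ≥ min AVC, set P = MC on the rising branch: Q = 5.
At P = $38 ≥ min AVC, set P = MC: Q = 4. The firm stays open but cuts output.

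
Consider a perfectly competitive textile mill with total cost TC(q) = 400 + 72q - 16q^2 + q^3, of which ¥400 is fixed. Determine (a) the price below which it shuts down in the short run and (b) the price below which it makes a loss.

Shutdown price = min AVC. AVC = 72 - 16q + q^2, with vertex at q = 8 and minimum ¥8.
ATC = 400/q + 72 - 16q + q^2. Setting dATC/dq = −400/q^2 − 16 + 2q = 0 gives q = 10 (since 2·10^3 − 16·10^2 = 400).
min ATC = 400/10 + 72 − 16·10 + 10^2 = ¥52. That is the break-even price.
For ¥8 ≤ P < ¥52 the firm produces at a loss; below ¥8 it shuts down.

Shutdown price = ¥8; break-even price = ¥52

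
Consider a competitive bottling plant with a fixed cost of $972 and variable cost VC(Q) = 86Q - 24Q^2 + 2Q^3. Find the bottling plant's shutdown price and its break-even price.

Shutdown price = min AVC. AVC = 86 - 24Q + 2Q^2, with vertex at Q = 6 and minimum $14.
ATC = 972/Q + 86 - 24Q + 2Q^2. Setting dATC/dQ = −972/Q^2 − 24 + 4Q = 0 gives Q = 9 (since 4·9^3 − 24·9^2 = 972).
min ATC = 972/9 + 86 − 24·9 + 2·9^2 = $140. That is the break-even price.
For $14 ≤ P < $140 the firm produces at a loss; below $14 it shuts down.

Shutdown price = $14; break-even price = $140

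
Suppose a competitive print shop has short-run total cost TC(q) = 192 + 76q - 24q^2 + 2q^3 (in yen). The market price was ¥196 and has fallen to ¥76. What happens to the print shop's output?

MC = 76 - 48q + 6q^2; the shutdown threshold is min AVC = ¥4 (at q = 6).
With P = ¥196 above the shutdown price, P = MC gives q = 10.
At P = ¥76 ≥ min AVC, set P = MC: q = 8. The firm stays open but cuts output.

Output falls from 10 to 8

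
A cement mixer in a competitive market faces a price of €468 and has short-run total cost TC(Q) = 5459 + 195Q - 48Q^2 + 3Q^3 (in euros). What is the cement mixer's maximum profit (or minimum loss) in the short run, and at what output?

AVC = 195 - 48Q + 3Q^2 has its minimum €3 at Q = 8; price €468 clears that bar, so the firm operates.
With MC = 195 - 96Q + 9Q^2, P = MC on the upward-sloping part at Q* = 13.
TR = 468·13 = 6084. TC = 5459 + 1014 = 6473. Profit = 6084 − 6473 = -€389.
Shutting down would mean losing the fixed cost of €5459, so operating at a loss of €389 is better by €5070.

Profit = -€389 at Q = 13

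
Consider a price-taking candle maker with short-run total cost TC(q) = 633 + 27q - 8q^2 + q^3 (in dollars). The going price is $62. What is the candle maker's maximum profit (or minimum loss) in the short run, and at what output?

Profit = -$339 at q = 7

AVC = 27 - 8q + q^2; min AVC = $11 at q = 4. Since P = $62 ≥ min AVC, the firm produces.
MC = 27 - 16q + 3q^2. Setting P = MC and taking the root on the rising branch gives q* = 7.
TR = 62·7 = 434. TC = 633 + 140 = 773. Profit = 434 − 773 = -$339.
Shutting down would mean losing the fixed cost of $633, so operating at a loss of $339 is better by $294.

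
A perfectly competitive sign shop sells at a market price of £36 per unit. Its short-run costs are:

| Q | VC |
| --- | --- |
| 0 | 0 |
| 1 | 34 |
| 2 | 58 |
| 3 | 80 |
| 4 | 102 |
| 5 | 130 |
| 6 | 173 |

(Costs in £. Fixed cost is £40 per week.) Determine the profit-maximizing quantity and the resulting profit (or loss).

Profit at each row (π = 36Q − TC): Q=0: -40; Q=1: -38; Q=2: -26; Q=3: -12; Q=4: 2; Q=5: 10; Q=6: 3.
Profit is maximized at Q = 5. AVC there is 130/5 = £26 ≤ P, so producing beats shutting down (which would give -£40).

Q = 5; profit = £10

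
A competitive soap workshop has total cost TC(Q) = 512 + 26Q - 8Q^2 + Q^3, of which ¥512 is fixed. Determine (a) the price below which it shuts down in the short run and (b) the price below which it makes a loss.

Shutdown price = min AVC. AVC = 26 - 8Q + Q^2, with vertex at Q = 4 and minimum ¥10.
ATC = 512/Q + 26 - 8Q + Q^2. Setting dATC/dQ = −512/Q^2 − 8 + 2Q = 0 gives Q = 8 (since 2·8^3 − 8·8^2 = 512).
min ATC = 512/8 + 26 − 8·8 + 8^2 = ¥90. That is the break-even price.
Between these two prices the firm operates at a loss; above ¥90 it earns a profit.

Shutdown price = ¥10; break-even price = ¥90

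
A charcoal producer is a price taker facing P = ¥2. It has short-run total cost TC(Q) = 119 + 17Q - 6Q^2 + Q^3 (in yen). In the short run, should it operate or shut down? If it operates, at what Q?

Shut down

Strip out fixed cost: VC = 17Q - 6Q^2 + Q^3. Then AVC = 17 - 6Q + Q^2 and MC = 17 - 12Q + 3Q^2.
AVC hits its minimum where MC = AVC, at Q = 3, giving min AVC = 17 - 6·3 + 3^2 = ¥8.
With P < min AVC (¥2 < ¥8), every unit sold adds to the loss.
The firm minimizes its loss by shutting down and losing only its fixed cost of ¥119.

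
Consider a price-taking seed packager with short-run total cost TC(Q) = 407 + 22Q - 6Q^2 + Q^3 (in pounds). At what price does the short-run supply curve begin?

£13 per unit

The shutdown price is the minimum of AVC. VC = 22Q - 6Q^2 + Q^3, so AVC = 22 - 6Q + Q^2.
At the minimum of AVC, MC = AVC. MC = 22 - 12Q + 3Q^2; setting MC = AVC gives 2Q^2 - 6Q = 0, so Q = 3. min AVC = 13.
The firm shuts down for any P below £13.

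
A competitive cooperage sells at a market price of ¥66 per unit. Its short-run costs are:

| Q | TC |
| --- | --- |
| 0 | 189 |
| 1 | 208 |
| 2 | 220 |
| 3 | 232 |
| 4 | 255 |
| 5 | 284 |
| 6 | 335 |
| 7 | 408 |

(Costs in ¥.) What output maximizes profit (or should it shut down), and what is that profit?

Tabulate TR − TC: Q=0: -189; Q=1: -142; Q=2: -88; Q=3: -34; Q=4: 9; Q=5: 46; Q=6: 61; Q=7: 54.
Profit is maximized at Q = 6. AVC there is 146/6 = ¥24.33 ≤ P, so producing beats shutting down (which would give -¥189).

Q = 6; profit = ¥61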